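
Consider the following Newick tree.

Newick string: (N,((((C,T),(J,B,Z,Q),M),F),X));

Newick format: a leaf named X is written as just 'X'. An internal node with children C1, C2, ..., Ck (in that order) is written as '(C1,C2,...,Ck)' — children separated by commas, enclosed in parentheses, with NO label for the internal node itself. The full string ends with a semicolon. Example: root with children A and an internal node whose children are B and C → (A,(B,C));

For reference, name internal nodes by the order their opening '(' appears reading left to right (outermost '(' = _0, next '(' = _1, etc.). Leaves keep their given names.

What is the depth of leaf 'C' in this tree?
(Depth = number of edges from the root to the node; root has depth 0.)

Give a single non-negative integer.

Newick: (N,((((C,T),(J,B,Z,Q),M),F),X));
Naming internals by '(' encounter order: outermost '(' = _0, next = _1, ...
Query node: C
Path from root: _0 -> _1 -> _2 -> _3 -> _4 -> C
Depth of C: 5 (number of edges from root)

Answer: 5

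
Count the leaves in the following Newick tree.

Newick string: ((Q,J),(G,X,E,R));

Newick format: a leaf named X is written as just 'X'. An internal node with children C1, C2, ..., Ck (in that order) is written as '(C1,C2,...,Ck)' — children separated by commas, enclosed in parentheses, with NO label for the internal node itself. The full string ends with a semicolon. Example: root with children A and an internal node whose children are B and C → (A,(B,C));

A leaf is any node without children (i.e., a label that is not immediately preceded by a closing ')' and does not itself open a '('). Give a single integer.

Answer: 6

Derivation:
Newick: ((Q,J),(G,X,E,R));
Scan left-to-right; a leaf is any maximal label run not followed by '(':
  pos 2: leaf 'Q' → count = 1
  pos 4: leaf 'J' → count = 2
  pos 8: leaf 'G' → count = 3
  pos 10: leaf 'X' → count = 4
  pos 12: leaf 'E' → count = 5
  pos 14: leaf 'R' → count = 6
Total leaves: 6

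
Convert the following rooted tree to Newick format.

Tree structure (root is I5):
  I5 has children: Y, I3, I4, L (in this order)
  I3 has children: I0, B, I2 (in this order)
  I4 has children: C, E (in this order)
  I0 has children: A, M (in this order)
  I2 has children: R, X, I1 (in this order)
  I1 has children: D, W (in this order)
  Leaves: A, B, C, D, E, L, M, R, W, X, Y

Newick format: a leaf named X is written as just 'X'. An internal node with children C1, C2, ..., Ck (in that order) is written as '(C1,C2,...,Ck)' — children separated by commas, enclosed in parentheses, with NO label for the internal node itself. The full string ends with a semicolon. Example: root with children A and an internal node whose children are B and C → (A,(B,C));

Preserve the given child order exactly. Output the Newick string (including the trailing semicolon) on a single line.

Answer: (Y,((A,M),B,(R,X,(D,W))),(C,E),L);

Derivation:
internal I5 with children ['Y', 'I3', 'I4', 'L']
  leaf 'Y' → 'Y'
  internal I3 with children ['I0', 'B', 'I2']
    internal I0 with children ['A', 'M']
      leaf 'A' → 'A'
      leaf 'M' → 'M'
    → '(A,M)'
    leaf 'B' → 'B'
    internal I2 with children ['R', 'X', 'I1']
      leaf 'R' → 'R'
      leaf 'X' → 'X'
      internal I1 with children ['D', 'W']
        leaf 'D' → 'D'
        leaf 'W' → 'W'
      → '(D,W)'
    → '(R,X,(D,W))'
  → '((A,M),B,(R,X,(D,W)))'
  internal I4 with children ['C', 'E']
    leaf 'C' → 'C'
    leaf 'E' → 'E'
  → '(C,E)'
  leaf 'L' → 'L'
→ '(Y,((A,M),B,(R,X,(D,W))),(C,E),L)'
Final: (Y,((A,M),B,(R,X,(D,W))),(C,E),L);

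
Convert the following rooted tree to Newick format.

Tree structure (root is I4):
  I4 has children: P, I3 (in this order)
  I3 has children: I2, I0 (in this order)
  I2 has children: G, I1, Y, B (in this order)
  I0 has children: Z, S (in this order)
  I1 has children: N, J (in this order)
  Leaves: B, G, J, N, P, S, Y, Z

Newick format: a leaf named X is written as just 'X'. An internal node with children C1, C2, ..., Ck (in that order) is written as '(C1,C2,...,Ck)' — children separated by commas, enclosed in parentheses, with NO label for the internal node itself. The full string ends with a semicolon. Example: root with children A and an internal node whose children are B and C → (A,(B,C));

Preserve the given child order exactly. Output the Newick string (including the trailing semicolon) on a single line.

Answer: (P,((G,(N,J),Y,B),(Z,S)));

Derivation:
internal I4 with children ['P', 'I3']
  leaf 'P' → 'P'
  internal I3 with children ['I2', 'I0']
    internal I2 with children ['G', 'I1', 'Y', 'B']
      leaf 'G' → 'G'
      internal I1 with children ['N', 'J']
        leaf 'N' → 'N'
        leaf 'J' → 'J'
      → '(N,J)'
      leaf 'Y' → 'Y'
      leaf 'B' → 'B'
    → '(G,(N,J),Y,B)'
    internal I0 with children ['Z', 'S']
      leaf 'Z' → 'Z'
      leaf 'S' → 'S'
    → '(Z,S)'
  → '((G,(N,J),Y,B),(Z,S))'
→ '(P,((G,(N,J),Y,B),(Z,S)))'
Final: (P,((G,(N,J),Y,B),(Z,S)));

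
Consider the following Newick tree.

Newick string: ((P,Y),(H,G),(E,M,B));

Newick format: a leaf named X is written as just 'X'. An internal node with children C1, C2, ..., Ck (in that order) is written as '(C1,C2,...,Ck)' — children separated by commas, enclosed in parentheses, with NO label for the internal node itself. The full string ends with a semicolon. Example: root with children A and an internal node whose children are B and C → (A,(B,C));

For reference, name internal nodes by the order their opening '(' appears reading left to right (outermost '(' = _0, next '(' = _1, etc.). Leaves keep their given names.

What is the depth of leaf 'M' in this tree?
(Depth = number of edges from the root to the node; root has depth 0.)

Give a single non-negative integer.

Newick: ((P,Y),(H,G),(E,M,B));
Naming internals by '(' encounter order: outermost '(' = _0, next = _1, ...
Query node: M
Path from root: _0 -> _3 -> M
Depth of M: 2 (number of edges from root)

Answer: 2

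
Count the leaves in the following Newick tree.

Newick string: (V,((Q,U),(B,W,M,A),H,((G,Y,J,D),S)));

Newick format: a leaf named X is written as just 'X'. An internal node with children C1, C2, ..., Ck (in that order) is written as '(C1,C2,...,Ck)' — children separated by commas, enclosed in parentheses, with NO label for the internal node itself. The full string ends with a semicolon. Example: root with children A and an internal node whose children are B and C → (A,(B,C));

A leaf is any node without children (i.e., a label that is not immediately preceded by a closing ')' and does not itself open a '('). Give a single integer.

Answer: 13

Derivation:
Newick: (V,((Q,U),(B,W,M,A),H,((G,Y,J,D),S)));
Scan left-to-right; a leaf is any maximal label run not followed by '(':
  pos 1: leaf 'V' → count = 1
  pos 5: leaf 'Q' → count = 2
  pos 7: leaf 'U' → count = 3
  pos 11: leaf 'B' → count = 4
  pos 13: leaf 'W' → count = 5
  pos 15: leaf 'M' → count = 6
  pos 17: leaf 'A' → count = 7
  pos 20: leaf 'H' → count = 8
  pos 24: leaf 'G' → count = 9
  pos 26: leaf 'Y' → count = 10
  pos 28: leaf 'J' → count = 11
  pos 30: leaf 'D' → count = 12
  pos 33: leaf 'S' → count = 13
Total leaves: 13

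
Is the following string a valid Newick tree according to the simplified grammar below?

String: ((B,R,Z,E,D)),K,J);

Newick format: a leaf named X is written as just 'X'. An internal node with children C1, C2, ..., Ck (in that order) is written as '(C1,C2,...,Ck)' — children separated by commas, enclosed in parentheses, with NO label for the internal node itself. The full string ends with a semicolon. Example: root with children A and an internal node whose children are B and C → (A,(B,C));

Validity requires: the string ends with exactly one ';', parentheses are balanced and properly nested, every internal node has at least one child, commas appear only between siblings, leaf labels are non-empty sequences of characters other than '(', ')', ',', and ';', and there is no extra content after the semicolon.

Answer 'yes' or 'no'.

Answer: no

Derivation:
Input: ((B,R,Z,E,D)),K,J);
Paren balance: 2 '(' vs 3 ')' MISMATCH
Ends with single ';': True
Full parse: FAILS (extra content after tree at pos 13)
Valid: False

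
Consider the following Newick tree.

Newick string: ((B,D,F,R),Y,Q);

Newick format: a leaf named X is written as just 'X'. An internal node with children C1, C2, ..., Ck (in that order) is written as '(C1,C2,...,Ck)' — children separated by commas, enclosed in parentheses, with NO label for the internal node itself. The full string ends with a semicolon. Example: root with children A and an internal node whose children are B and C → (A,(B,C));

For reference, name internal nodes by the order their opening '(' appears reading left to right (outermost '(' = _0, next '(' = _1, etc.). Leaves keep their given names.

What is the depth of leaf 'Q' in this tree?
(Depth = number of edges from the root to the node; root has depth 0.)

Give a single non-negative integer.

Newick: ((B,D,F,R),Y,Q);
Naming internals by '(' encounter order: outermost '(' = _0, next = _1, ...
Query node: Q
Path from root: _0 -> Q
Depth of Q: 1 (number of edges from root)

Answer: 1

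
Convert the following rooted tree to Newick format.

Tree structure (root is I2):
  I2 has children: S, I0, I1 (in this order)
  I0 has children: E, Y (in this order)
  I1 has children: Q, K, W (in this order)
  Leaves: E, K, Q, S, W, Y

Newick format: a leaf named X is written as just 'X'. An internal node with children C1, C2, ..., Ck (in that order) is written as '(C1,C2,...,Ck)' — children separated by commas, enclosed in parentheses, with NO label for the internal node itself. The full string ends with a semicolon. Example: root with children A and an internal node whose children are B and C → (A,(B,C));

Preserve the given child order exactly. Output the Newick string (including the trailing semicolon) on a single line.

internal I2 with children ['S', 'I0', 'I1']
  leaf 'S' → 'S'
  internal I0 with children ['E', 'Y']
    leaf 'E' → 'E'
    leaf 'Y' → 'Y'
  → '(E,Y)'
  internal I1 with children ['Q', 'K', 'W']
    leaf 'Q' → 'Q'
    leaf 'K' → 'K'
    leaf 'W' → 'W'
  → '(Q,K,W)'
→ '(S,(E,Y),(Q,K,W))'
Final: (S,(E,Y),(Q,K,W));

Answer: (S,(E,Y),(Q,K,W));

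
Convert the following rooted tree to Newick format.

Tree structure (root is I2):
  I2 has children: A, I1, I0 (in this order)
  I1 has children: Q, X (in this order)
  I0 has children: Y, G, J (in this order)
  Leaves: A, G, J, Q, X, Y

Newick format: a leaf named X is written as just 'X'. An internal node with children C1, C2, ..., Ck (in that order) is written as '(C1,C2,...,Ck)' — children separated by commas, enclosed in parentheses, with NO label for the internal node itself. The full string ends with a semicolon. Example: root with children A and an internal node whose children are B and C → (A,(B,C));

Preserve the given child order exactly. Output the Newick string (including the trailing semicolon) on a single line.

internal I2 with children ['A', 'I1', 'I0']
  leaf 'A' → 'A'
  internal I1 with children ['Q', 'X']
    leaf 'Q' → 'Q'
    leaf 'X' → 'X'
  → '(Q,X)'
  internal I0 with children ['Y', 'G', 'J']
    leaf 'Y' → 'Y'
    leaf 'G' → 'G'
    leaf 'J' → 'J'
  → '(Y,G,J)'
→ '(A,(Q,X),(Y,G,J))'
Final: (A,(Q,X),(Y,G,J));

Answer: (A,(Q,X),(Y,G,J));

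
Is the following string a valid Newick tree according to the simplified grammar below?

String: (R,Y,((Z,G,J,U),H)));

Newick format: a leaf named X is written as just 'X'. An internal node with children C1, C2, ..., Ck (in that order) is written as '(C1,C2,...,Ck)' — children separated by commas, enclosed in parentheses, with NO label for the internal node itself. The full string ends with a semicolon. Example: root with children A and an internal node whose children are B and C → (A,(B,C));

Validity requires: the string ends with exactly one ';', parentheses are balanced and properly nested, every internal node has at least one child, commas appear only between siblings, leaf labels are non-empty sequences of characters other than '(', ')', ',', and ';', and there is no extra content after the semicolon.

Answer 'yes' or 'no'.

Answer: no

Derivation:
Input: (R,Y,((Z,G,J,U),H)));
Paren balance: 3 '(' vs 4 ')' MISMATCH
Ends with single ';': True
Full parse: FAILS (extra content after tree at pos 19)
Valid: False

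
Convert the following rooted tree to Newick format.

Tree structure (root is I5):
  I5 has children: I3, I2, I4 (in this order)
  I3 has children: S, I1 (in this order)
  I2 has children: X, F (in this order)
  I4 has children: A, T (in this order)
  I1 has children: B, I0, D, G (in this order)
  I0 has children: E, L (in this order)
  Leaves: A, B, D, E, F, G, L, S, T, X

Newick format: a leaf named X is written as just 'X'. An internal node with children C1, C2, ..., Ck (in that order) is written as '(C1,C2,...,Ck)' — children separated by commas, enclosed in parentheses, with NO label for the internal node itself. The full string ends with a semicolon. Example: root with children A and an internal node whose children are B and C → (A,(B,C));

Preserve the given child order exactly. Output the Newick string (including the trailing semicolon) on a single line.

Answer: ((S,(B,(E,L),D,G)),(X,F),(A,T));

Derivation:
internal I5 with children ['I3', 'I2', 'I4']
  internal I3 with children ['S', 'I1']
    leaf 'S' → 'S'
    internal I1 with children ['B', 'I0', 'D', 'G']
      leaf 'B' → 'B'
      internal I0 with children ['E', 'L']
        leaf 'E' → 'E'
        leaf 'L' → 'L'
      → '(E,L)'
      leaf 'D' → 'D'
      leaf 'G' → 'G'
    → '(B,(E,L),D,G)'
  → '(S,(B,(E,L),D,G))'
  internal I2 with children ['X', 'F']
    leaf 'X' → 'X'
    leaf 'F' → 'F'
  → '(X,F)'
  internal I4 with children ['A', 'T']
    leaf 'A' → 'A'
    leaf 'T' → 'T'
  → '(A,T)'
→ '((S,(B,(E,L),D,G)),(X,F),(A,T))'
Final: ((S,(B,(E,L),D,G)),(X,F),(A,T));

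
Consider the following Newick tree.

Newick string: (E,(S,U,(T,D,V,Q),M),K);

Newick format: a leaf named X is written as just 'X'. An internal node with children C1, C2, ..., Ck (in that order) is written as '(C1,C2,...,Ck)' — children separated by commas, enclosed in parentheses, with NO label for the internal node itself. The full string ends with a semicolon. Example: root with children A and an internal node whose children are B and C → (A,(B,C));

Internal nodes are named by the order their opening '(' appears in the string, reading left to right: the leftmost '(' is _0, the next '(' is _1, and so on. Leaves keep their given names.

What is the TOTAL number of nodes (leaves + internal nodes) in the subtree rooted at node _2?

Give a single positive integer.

Answer: 5

Derivation:
Newick: (E,(S,U,(T,D,V,Q),M),K);
Locate _2: it is the '(' at position 8 (the 3rd '(' reading left to right).
Query: subtree rooted at _2
_2: subtree_size = 1 + 4
  T: subtree_size = 1 + 0
  D: subtree_size = 1 + 0
  V: subtree_size = 1 + 0
  Q: subtree_size = 1 + 0
Total subtree size of _2: 5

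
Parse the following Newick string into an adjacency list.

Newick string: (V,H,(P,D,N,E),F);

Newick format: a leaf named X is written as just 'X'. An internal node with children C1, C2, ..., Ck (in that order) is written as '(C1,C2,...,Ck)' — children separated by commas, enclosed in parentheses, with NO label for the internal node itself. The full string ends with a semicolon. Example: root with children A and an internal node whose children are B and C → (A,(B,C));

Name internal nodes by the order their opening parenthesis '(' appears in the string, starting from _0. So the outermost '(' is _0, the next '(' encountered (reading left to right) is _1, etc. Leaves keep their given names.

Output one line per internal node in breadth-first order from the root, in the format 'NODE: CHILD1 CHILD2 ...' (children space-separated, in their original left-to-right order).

Input: (V,H,(P,D,N,E),F);
Scanning left-to-right, naming '(' by encounter order:
  pos 0: '(' -> open internal node _0 (depth 1)
  pos 5: '(' -> open internal node _1 (depth 2)
  pos 13: ')' -> close internal node _1 (now at depth 1)
  pos 16: ')' -> close internal node _0 (now at depth 0)
Total internal nodes: 2
BFS adjacency from root:
  _0: V H _1 F
  _1: P D N E

Answer: _0: V H _1 F
_1: P D N E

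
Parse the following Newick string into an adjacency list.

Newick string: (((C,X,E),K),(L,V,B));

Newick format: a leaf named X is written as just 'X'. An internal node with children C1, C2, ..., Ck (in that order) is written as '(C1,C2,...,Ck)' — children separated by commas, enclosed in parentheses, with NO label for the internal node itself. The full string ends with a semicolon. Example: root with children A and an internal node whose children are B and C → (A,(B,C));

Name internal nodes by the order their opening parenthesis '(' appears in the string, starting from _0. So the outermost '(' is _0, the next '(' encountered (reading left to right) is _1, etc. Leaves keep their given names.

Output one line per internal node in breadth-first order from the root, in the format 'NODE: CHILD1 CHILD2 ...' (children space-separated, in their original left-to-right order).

Answer: _0: _1 _3
_1: _2 K
_3: L V B
_2: C X E

Derivation:
Input: (((C,X,E),K),(L,V,B));
Scanning left-to-right, naming '(' by encounter order:
  pos 0: '(' -> open internal node _0 (depth 1)
  pos 1: '(' -> open internal node _1 (depth 2)
  pos 2: '(' -> open internal node _2 (depth 3)
  pos 8: ')' -> close internal node _2 (now at depth 2)
  pos 11: ')' -> close internal node _1 (now at depth 1)
  pos 13: '(' -> open internal node _3 (depth 2)
  pos 19: ')' -> close internal node _3 (now at depth 1)
  pos 20: ')' -> close internal node _0 (now at depth 0)
Total internal nodes: 4
BFS adjacency from root:
  _0: _1 _3
  _1: _2 K
  _3: L V B
  _2: C X E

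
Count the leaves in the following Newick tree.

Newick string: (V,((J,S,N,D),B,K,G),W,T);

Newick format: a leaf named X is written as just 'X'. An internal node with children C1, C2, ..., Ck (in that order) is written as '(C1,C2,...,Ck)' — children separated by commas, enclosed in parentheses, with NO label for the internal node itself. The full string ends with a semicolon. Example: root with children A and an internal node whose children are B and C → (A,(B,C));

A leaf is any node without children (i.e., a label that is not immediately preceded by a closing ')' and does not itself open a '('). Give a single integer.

Newick: (V,((J,S,N,D),B,K,G),W,T);
Scan left-to-right; a leaf is any maximal label run not followed by '(':
  pos 1: leaf 'V' → count = 1
  pos 5: leaf 'J' → count = 2
  pos 7: leaf 'S' → count = 3
  pos 9: leaf 'N' → count = 4
  pos 11: leaf 'D' → count = 5
  pos 14: leaf 'B' → count = 6
  pos 16: leaf 'K' → count = 7
  pos 18: leaf 'G' → count = 8
  pos 21: leaf 'W' → count = 9
  pos 23: leaf 'T' → count = 10
Total leaves: 10

Answer: 10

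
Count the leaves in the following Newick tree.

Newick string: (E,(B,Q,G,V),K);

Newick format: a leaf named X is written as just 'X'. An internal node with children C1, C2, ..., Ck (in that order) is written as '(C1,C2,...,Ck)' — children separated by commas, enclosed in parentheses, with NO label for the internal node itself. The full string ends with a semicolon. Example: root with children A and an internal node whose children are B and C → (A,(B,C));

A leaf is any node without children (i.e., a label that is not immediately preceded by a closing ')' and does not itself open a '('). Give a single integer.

Newick: (E,(B,Q,G,V),K);
Scan left-to-right; a leaf is any maximal label run not followed by '(':
  pos 1: leaf 'E' → count = 1
  pos 4: leaf 'B' → count = 2
  pos 6: leaf 'Q' → count = 3
  pos 8: leaf 'G' → count = 4
  pos 10: leaf 'V' → count = 5
  pos 13: leaf 'K' → count = 6
Total leaves: 6

Answer: 6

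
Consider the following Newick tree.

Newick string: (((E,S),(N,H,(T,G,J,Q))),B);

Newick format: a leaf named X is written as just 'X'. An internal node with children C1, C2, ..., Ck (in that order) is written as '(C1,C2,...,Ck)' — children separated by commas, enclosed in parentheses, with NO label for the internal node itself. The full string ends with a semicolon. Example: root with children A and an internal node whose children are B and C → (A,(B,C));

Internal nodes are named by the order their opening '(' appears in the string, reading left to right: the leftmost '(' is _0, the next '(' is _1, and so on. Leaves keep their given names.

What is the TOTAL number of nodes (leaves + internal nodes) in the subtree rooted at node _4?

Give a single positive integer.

Answer: 5

Derivation:
Newick: (((E,S),(N,H,(T,G,J,Q))),B);
Locate _4: it is the '(' at position 13 (the 5th '(' reading left to right).
Query: subtree rooted at _4
_4: subtree_size = 1 + 4
  T: subtree_size = 1 + 0
  G: subtree_size = 1 + 0
  J: subtree_size = 1 + 0
  Q: subtree_size = 1 + 0
Total subtree size of _4: 5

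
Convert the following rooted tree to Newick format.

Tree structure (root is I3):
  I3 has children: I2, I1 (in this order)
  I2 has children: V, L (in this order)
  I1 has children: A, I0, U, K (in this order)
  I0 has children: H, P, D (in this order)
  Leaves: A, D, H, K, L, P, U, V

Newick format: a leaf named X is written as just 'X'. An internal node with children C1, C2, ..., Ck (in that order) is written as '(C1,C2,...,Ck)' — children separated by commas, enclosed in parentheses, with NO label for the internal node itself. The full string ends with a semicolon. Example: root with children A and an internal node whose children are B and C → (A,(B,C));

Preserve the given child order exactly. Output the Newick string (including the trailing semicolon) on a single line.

internal I3 with children ['I2', 'I1']
  internal I2 with children ['V', 'L']
    leaf 'V' → 'V'
    leaf 'L' → 'L'
  → '(V,L)'
  internal I1 with children ['A', 'I0', 'U', 'K']
    leaf 'A' → 'A'
    internal I0 with children ['H', 'P', 'D']
      leaf 'H' → 'H'
      leaf 'P' → 'P'
      leaf 'D' → 'D'
    → '(H,P,D)'
    leaf 'U' → 'U'
    leaf 'K' → 'K'
  → '(A,(H,P,D),U,K)'
→ '((V,L),(A,(H,P,D),U,K))'
Final: ((V,L),(A,(H,P,D),U,K));

Answer: ((V,L),(A,(H,P,D),U,K));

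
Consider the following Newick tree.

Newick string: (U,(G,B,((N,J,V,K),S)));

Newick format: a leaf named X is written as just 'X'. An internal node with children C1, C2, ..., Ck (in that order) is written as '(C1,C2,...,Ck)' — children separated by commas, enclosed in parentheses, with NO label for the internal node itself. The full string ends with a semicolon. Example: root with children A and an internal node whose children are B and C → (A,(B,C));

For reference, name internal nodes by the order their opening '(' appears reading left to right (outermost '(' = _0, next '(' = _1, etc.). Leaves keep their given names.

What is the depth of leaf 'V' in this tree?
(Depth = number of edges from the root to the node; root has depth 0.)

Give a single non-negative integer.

Newick: (U,(G,B,((N,J,V,K),S)));
Naming internals by '(' encounter order: outermost '(' = _0, next = _1, ...
Query node: V
Path from root: _0 -> _1 -> _2 -> _3 -> V
Depth of V: 4 (number of edges from root)

Answer: 4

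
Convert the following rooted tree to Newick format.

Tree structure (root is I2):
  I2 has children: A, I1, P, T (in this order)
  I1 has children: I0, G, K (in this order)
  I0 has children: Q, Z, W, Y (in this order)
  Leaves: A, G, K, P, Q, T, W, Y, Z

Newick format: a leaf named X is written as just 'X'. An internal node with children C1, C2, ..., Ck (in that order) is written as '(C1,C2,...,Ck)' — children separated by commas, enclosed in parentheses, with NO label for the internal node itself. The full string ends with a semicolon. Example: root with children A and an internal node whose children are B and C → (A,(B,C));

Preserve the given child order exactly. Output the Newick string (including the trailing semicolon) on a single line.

internal I2 with children ['A', 'I1', 'P', 'T']
  leaf 'A' → 'A'
  internal I1 with children ['I0', 'G', 'K']
    internal I0 with children ['Q', 'Z', 'W', 'Y']
      leaf 'Q' → 'Q'
      leaf 'Z' → 'Z'
      leaf 'W' → 'W'
      leaf 'Y' → 'Y'
    → '(Q,Z,W,Y)'
    leaf 'G' → 'G'
    leaf 'K' → 'K'
  → '((Q,Z,W,Y),G,K)'
  leaf 'P' → 'P'
  leaf 'T' → 'T'
→ '(A,((Q,Z,W,Y),G,K),P,T)'
Final: (A,((Q,Z,W,Y),G,K),P,T);

Answer: (A,((Q,Z,W,Y),G,K),P,T);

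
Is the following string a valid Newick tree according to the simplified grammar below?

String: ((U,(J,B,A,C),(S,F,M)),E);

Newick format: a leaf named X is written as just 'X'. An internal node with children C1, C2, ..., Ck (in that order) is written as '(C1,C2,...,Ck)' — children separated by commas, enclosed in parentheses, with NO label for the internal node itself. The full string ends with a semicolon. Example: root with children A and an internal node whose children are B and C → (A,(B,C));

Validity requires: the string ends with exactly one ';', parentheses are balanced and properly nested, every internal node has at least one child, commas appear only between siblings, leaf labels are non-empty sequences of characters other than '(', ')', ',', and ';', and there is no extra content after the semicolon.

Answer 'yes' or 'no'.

Input: ((U,(J,B,A,C),(S,F,M)),E);
Paren balance: 4 '(' vs 4 ')' OK
Ends with single ';': True
Full parse: OK
Valid: True

Answer: yes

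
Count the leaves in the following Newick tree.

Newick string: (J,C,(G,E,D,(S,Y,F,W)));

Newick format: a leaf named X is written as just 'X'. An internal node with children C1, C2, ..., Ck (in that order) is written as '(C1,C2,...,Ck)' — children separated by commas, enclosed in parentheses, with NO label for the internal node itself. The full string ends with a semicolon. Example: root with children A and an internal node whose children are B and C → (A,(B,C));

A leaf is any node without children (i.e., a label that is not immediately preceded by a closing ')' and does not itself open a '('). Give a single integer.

Answer: 9

Derivation:
Newick: (J,C,(G,E,D,(S,Y,F,W)));
Scan left-to-right; a leaf is any maximal label run not followed by '(':
  pos 1: leaf 'J' → count = 1
  pos 3: leaf 'C' → count = 2
  pos 6: leaf 'G' → count = 3
  pos 8: leaf 'E' → count = 4
  pos 10: leaf 'D' → count = 5
  pos 13: leaf 'S' → count = 6
  pos 15: leaf 'Y' → count = 7
  pos 17: leaf 'F' → count = 8
  pos 19: leaf 'W' → count = 9
Total leaves: 9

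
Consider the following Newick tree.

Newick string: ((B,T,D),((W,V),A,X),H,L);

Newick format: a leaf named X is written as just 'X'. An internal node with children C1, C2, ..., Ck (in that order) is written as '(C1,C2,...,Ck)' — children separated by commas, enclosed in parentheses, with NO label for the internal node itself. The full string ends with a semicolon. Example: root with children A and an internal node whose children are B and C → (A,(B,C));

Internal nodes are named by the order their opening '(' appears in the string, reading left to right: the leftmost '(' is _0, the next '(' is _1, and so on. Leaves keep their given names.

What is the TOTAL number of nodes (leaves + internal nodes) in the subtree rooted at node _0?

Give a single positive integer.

Answer: 13

Derivation:
Newick: ((B,T,D),((W,V),A,X),H,L);
Locate _0: it is the '(' at position 0 (the 1st '(' reading left to right).
Query: subtree rooted at _0
_0: subtree_size = 1 + 12
  _1: subtree_size = 1 + 3
    B: subtree_size = 1 + 0
    T: subtree_size = 1 + 0
    D: subtree_size = 1 + 0
  _2: subtree_size = 1 + 5
    _3: subtree_size = 1 + 2
      W: subtree_size = 1 + 0
      V: subtree_size = 1 + 0
    A: subtree_size = 1 + 0
    X: subtree_size = 1 + 0
  H: subtree_size = 1 + 0
  L: subtree_size = 1 + 0
Total subtree size of _0: 13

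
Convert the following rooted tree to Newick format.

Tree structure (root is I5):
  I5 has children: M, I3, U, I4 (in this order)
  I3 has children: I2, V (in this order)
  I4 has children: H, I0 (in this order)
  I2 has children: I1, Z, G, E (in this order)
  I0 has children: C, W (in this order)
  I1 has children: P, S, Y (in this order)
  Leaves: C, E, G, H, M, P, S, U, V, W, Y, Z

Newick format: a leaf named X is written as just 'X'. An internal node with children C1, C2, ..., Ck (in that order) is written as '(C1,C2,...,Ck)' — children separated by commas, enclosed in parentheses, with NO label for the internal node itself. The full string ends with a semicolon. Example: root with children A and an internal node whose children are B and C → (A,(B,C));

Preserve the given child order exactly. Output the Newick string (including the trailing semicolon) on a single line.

internal I5 with children ['M', 'I3', 'U', 'I4']
  leaf 'M' → 'M'
  internal I3 with children ['I2', 'V']
    internal I2 with children ['I1', 'Z', 'G', 'E']
      internal I1 with children ['P', 'S', 'Y']
        leaf 'P' → 'P'
        leaf 'S' → 'S'
        leaf 'Y' → 'Y'
      → '(P,S,Y)'
      leaf 'Z' → 'Z'
      leaf 'G' → 'G'
      leaf 'E' → 'E'
    → '((P,S,Y),Z,G,E)'
    leaf 'V' → 'V'
  → '(((P,S,Y),Z,G,E),V)'
  leaf 'U' → 'U'
  internal I4 with children ['H', 'I0']
    leaf 'H' → 'H'
    internal I0 with children ['C', 'W']
      leaf 'C' → 'C'
      leaf 'W' → 'W'
    → '(C,W)'
  → '(H,(C,W))'
→ '(M,(((P,S,Y),Z,G,E),V),U,(H,(C,W)))'
Final: (M,(((P,S,Y),Z,G,E),V),U,(H,(C,W)));

Answer: (M,(((P,S,Y),Z,G,E),V),U,(H,(C,W)));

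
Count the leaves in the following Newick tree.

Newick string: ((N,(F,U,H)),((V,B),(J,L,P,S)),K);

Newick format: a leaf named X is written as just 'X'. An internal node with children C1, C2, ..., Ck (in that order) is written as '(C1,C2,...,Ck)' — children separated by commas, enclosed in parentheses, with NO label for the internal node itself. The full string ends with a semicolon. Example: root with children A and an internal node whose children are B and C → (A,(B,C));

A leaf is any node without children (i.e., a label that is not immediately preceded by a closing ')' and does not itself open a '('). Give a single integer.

Answer: 11

Derivation:
Newick: ((N,(F,U,H)),((V,B),(J,L,P,S)),K);
Scan left-to-right; a leaf is any maximal label run not followed by '(':
  pos 2: leaf 'N' → count = 1
  pos 5: leaf 'F' → count = 2
  pos 7: leaf 'U' → count = 3
  pos 9: leaf 'H' → count = 4
  pos 15: leaf 'V' → count = 5
  pos 17: leaf 'B' → count = 6
  pos 21: leaf 'J' → count = 7
  pos 23: leaf 'L' → count = 8
  pos 25: leaf 'P' → count = 9
  pos 27: leaf 'S' → count = 10
  pos 31: leaf 'K' → count = 11
Total leaves: 11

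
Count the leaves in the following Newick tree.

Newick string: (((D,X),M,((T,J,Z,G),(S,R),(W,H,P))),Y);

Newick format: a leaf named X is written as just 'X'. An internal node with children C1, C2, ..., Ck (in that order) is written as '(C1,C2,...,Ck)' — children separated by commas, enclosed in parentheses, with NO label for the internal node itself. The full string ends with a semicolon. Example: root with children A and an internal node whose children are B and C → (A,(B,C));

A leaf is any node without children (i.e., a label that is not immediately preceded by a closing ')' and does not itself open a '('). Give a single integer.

Newick: (((D,X),M,((T,J,Z,G),(S,R),(W,H,P))),Y);
Scan left-to-right; a leaf is any maximal label run not followed by '(':
  pos 3: leaf 'D' → count = 1
  pos 5: leaf 'X' → count = 2
  pos 8: leaf 'M' → count = 3
  pos 12: leaf 'T' → count = 4
  pos 14: leaf 'J' → count = 5
  pos 16: leaf 'Z' → count = 6
  pos 18: leaf 'G' → count = 7
  pos 22: leaf 'S' → count = 8
  pos 24: leaf 'R' → count = 9
  pos 28: leaf 'W' → count = 10
  pos 30: leaf 'H' → count = 11
  pos 32: leaf 'P' → count = 12
  pos 37: leaf 'Y' → count = 13
Total leaves: 13

Answer: 13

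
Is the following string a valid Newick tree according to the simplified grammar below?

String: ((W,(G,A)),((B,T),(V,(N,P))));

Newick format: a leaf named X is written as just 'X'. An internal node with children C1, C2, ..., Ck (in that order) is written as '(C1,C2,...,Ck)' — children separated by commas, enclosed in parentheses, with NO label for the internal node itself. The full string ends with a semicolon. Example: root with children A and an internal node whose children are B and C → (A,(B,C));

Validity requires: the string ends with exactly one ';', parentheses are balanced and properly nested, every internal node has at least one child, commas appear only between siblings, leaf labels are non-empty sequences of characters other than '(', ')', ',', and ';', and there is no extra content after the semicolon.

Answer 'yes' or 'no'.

Answer: yes

Derivation:
Input: ((W,(G,A)),((B,T),(V,(N,P))));
Paren balance: 7 '(' vs 7 ')' OK
Ends with single ';': True
Full parse: OK
Valid: True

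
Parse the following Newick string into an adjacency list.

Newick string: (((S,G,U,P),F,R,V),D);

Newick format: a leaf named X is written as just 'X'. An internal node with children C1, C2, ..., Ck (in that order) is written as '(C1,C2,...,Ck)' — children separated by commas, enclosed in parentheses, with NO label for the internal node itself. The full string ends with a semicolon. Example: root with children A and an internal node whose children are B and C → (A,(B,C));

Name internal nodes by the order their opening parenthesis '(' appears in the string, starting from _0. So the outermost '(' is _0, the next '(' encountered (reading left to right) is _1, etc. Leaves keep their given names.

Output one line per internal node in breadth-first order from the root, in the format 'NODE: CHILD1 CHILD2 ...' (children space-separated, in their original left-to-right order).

Answer: _0: _1 D
_1: _2 F R V
_2: S G U P

Derivation:
Input: (((S,G,U,P),F,R,V),D);
Scanning left-to-right, naming '(' by encounter order:
  pos 0: '(' -> open internal node _0 (depth 1)
  pos 1: '(' -> open internal node _1 (depth 2)
  pos 2: '(' -> open internal node _2 (depth 3)
  pos 10: ')' -> close internal node _2 (now at depth 2)
  pos 17: ')' -> close internal node _1 (now at depth 1)
  pos 20: ')' -> close internal node _0 (now at depth 0)
Total internal nodes: 3
BFS adjacency from root:
  _0: _1 D
  _1: _2 F R V
  _2: S G U P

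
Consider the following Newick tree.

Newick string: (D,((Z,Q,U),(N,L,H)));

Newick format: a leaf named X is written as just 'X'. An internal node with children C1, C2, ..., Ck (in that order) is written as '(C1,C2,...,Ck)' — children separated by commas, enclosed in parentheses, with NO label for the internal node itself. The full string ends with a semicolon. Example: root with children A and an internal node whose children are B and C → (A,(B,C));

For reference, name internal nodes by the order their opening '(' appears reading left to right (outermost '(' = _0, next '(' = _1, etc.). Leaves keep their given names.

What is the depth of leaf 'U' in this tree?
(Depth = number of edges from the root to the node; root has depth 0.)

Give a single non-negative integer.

Answer: 3

Derivation:
Newick: (D,((Z,Q,U),(N,L,H)));
Naming internals by '(' encounter order: outermost '(' = _0, next = _1, ...
Query node: U
Path from root: _0 -> _1 -> _2 -> U
Depth of U: 3 (number of edges from root)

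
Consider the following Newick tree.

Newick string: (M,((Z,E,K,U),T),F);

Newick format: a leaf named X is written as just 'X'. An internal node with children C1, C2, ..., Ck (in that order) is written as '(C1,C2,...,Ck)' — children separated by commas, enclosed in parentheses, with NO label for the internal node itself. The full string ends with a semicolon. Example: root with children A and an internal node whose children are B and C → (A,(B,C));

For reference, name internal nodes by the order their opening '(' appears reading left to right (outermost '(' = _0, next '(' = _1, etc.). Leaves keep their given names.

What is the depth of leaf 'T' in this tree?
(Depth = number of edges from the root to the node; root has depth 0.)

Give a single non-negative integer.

Newick: (M,((Z,E,K,U),T),F);
Naming internals by '(' encounter order: outermost '(' = _0, next = _1, ...
Query node: T
Path from root: _0 -> _1 -> T
Depth of T: 2 (number of edges from root)

Answer: 2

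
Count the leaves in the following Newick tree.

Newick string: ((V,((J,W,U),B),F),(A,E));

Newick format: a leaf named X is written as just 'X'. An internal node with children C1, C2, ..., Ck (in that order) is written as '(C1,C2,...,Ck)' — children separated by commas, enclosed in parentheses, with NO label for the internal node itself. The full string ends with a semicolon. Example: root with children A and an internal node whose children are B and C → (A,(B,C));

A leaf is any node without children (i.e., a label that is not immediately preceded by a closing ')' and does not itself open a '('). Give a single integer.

Answer: 8

Derivation:
Newick: ((V,((J,W,U),B),F),(A,E));
Scan left-to-right; a leaf is any maximal label run not followed by '(':
  pos 2: leaf 'V' → count = 1
  pos 6: leaf 'J' → count = 2
  pos 8: leaf 'W' → count = 3
  pos 10: leaf 'U' → count = 4
  pos 13: leaf 'B' → count = 5
  pos 16: leaf 'F' → count = 6
  pos 20: leaf 'A' → count = 7
  pos 22: leaf 'E' → count = 8
Total leaves: 8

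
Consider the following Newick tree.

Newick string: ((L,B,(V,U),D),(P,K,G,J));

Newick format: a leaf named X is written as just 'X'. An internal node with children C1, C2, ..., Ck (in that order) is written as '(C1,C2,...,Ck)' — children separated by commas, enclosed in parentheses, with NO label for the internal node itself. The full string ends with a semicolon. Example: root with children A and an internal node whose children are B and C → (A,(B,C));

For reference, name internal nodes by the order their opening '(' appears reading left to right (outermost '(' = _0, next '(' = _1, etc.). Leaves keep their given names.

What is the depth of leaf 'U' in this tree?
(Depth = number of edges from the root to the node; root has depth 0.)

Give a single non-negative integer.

Answer: 3

Derivation:
Newick: ((L,B,(V,U),D),(P,K,G,J));
Naming internals by '(' encounter order: outermost '(' = _0, next = _1, ...
Query node: U
Path from root: _0 -> _1 -> _2 -> U
Depth of U: 3 (number of edges from root)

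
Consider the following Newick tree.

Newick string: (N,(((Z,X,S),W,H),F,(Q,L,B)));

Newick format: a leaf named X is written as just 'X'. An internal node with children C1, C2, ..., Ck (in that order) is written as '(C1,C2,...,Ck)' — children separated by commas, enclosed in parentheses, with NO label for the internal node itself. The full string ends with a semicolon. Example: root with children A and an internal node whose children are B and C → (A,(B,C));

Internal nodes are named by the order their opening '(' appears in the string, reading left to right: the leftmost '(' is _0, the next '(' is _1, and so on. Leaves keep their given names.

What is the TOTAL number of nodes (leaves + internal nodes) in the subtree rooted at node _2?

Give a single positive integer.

Newick: (N,(((Z,X,S),W,H),F,(Q,L,B)));
Locate _2: it is the '(' at position 4 (the 3rd '(' reading left to right).
Query: subtree rooted at _2
_2: subtree_size = 1 + 6
  _3: subtree_size = 1 + 3
    Z: subtree_size = 1 + 0
    X: subtree_size = 1 + 0
    S: subtree_size = 1 + 0
  W: subtree_size = 1 + 0
  H: subtree_size = 1 + 0
Total subtree size of _2: 7

Answer: 7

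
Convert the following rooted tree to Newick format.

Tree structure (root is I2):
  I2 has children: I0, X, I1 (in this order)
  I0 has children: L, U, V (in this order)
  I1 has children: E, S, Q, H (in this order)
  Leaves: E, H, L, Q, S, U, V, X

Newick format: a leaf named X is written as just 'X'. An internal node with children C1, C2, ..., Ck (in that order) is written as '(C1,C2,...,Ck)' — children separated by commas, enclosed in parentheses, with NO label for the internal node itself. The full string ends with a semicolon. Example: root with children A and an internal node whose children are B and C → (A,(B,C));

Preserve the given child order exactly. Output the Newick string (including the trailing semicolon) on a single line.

Answer: ((L,U,V),X,(E,S,Q,H));

Derivation:
internal I2 with children ['I0', 'X', 'I1']
  internal I0 with children ['L', 'U', 'V']
    leaf 'L' → 'L'
    leaf 'U' → 'U'
    leaf 'V' → 'V'
  → '(L,U,V)'
  leaf 'X' → 'X'
  internal I1 with children ['E', 'S', 'Q', 'H']
    leaf 'E' → 'E'
    leaf 'S' → 'S'
    leaf 'Q' → 'Q'
    leaf 'H' → 'H'
  → '(E,S,Q,H)'
→ '((L,U,V),X,(E,S,Q,H))'
Final: ((L,U,V),X,(E,S,Q,H));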